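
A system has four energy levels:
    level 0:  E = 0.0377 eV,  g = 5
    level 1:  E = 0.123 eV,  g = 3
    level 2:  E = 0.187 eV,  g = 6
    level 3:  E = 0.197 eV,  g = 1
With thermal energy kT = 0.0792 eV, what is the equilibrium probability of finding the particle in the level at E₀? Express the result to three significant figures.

0.708

Eᵢ/kT = 0.47601, 1.5530, 2.3611, 2.4874.
Z = Σ gᵢe^(−Eᵢ/kT) = 5·e^(−0.47601) + 3·e^(−1.5530) + 6·e^(−2.3611) + 1·e^(−2.4874) = 3.1063 + 0.63484 + 0.56590 + 0.083126 = 4.3902.
P₀ = g₀ e^(−E₀/kT) / Z = 3.1063/4.3902 = 0.708.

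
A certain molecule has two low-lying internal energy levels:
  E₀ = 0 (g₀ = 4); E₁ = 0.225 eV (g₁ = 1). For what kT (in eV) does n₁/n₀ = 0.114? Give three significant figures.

n₁/n₀ = (g₁/g₀) exp[−(E₁−E₀)/kT] = 0.114.
⇒ (E₁−E₀)/kT = ln((1/4)/0.114) = ln(2.1930) = 0.78527.
kT = 0.225 eV / 0.78527 = 0.287 eV.

0.287 eV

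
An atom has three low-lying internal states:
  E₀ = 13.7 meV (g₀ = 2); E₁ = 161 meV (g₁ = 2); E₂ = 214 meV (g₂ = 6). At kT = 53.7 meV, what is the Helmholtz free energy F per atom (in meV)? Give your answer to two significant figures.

Eᵢ/kT = 0.2551, 2.998, 3.985.
Z = Σ gᵢe^(−Eᵢ/kT) = 2·e^(−0.2551) + 2·e^(−2.998) + 6·e^(−3.985) = 1.550 + 0.09977 + 0.1116 = 1.761.
F = −kT ln Z = −53.7 × ln(1.761) = −53.7 × 0.5659 = -30 meV.

-30 meV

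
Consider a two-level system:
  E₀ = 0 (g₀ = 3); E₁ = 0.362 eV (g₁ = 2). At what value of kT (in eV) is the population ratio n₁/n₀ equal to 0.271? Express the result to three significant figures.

n₁/n₀ = (g₁/g₀) exp[−(E₁−E₀)/kT] = 0.271.
⇒ (E₁−E₀)/kT = ln((2/3)/0.271) = ln(2.4600) = 0.90016.
kT = 0.362 eV / 0.90016 = 0.402 eV.

0.402 eV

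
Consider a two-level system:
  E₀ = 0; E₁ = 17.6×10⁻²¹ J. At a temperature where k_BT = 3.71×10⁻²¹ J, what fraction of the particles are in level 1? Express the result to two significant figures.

Eᵢ/kT = 0, 4.744.
Z = Σ e^(−Eᵢ/kT) = e^(−0) + e^(−4.744) = 1.000 + 0.008704 = 1.009.
P₁ = e^(−E₁/kT) / Z = 0.008704/1.009 = 0.0086.

0.0086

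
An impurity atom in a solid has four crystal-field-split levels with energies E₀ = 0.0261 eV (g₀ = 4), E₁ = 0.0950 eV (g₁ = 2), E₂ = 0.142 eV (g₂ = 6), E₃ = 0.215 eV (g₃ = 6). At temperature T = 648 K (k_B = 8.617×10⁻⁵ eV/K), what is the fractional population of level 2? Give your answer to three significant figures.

k_BT = 8.617×10⁻⁵ × 648 K = 0.055838 eV.
Eᵢ/kT = 0.46742, 1.7014, 2.5431, 3.8504.
Z = Σ gᵢe^(−Eᵢ/kT) = 4·e^(−0.46742) + 2·e^(−1.7014) + 6·e^(−2.5431) + 6·e^(−3.8504) = 2.5065 + 0.36486 + 0.47173 + 0.12763 = 3.4707.
P₂ = g₂ e^(−E₂/kT) / Z = 0.47173/3.4707 = 0.136.

0.136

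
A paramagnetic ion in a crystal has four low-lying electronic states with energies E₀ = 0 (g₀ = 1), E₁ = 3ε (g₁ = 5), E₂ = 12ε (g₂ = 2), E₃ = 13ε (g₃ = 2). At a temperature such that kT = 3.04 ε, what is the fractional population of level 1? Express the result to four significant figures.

Eᵢ/kT = 0, 0.986842, 3.94737, 4.27632.
Z = Σ gᵢe^(−Eᵢ/kT) = 1·e^(−0) + 5·e^(−0.986842) + 2·e^(−3.94737) + 2·e^(−4.27632) = 1.00000 + 1.86376 + 0.0386108 + 0.0277874 = 2.93016.
P₁ = g₁ e^(−E₁/kT) / Z = 1.86376/2.93016 = 0.6361.

0.6361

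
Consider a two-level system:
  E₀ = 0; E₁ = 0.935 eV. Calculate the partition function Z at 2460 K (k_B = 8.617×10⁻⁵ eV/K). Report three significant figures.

k_BT = 8.617×10⁻⁵ × 2460 K = 0.21198 eV.
Eᵢ/kT = 0, 4.4108.
Z = Σ e^(−Eᵢ/kT) = e^(−0) + e^(−4.4108) = 1.0000 + 0.012145 = 1.0121.

Z = 1.01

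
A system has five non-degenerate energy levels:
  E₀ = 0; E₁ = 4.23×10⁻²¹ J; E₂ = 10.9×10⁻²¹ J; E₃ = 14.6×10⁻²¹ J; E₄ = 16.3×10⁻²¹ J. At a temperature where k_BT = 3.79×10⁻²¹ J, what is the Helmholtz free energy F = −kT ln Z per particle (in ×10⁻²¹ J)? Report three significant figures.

Eᵢ/kT = 0, 1.1161, 2.8760, 3.8522, 4.3008.
Z = Σ e^(−Eᵢ/kT) = e^(−0) + e^(−1.1161) + e^(−2.8760) + e^(−3.8522) + e^(−4.3008) = 1.0000 + 0.32755 + 0.056360 + 0.021233 + 0.013558 = 1.4187.
F = −kT ln Z = −3.79 × ln(1.4187) = −3.79 × 0.34974 = -1.33 ×10⁻²¹ J.

-1.33 ×10⁻²¹ J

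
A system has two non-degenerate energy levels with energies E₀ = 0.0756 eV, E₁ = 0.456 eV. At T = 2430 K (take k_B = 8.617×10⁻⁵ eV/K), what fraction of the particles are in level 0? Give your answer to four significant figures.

0.8602

k_BT = 8.617×10⁻⁵ × 2430 K = 0.209393 eV.
Eᵢ/kT = 0.361044, 2.17772.
Z = Σ e^(−Eᵢ/kT) = e^(−0.361044) + e^(−2.17772) = 0.696948 + 0.113300 = 0.810248.
P₀ = e^(−E₀/kT) / Z = 0.696948/0.810248 = 0.8602.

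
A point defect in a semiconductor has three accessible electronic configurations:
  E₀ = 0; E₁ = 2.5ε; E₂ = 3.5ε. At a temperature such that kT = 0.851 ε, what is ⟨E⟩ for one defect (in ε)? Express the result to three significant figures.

0.177 ε

Eᵢ/kT = 0, 2.9377, 4.1128.
Z = Σ e^(−Eᵢ/kT) = e^(−0) + e^(−2.9377) + e^(−4.1128) = 1.0000 + 0.052987 + 0.016362 = 1.0693.
⟨E⟩ = Σ Eᵢ e^(−Eᵢ/kT) / Z = (0·1.0000 + 2.5·0.052987 + 3.5·0.016362) / 1.0693 = 0.177 ε.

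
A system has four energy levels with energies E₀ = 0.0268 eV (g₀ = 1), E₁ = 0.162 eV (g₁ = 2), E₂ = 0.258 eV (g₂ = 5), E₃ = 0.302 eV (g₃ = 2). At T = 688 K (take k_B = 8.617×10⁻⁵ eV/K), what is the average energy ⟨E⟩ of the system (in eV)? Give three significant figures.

0.0693 eV

k_BT = 8.617×10⁻⁵ × 688 K = 0.059285 eV.
Eᵢ/kT = 0.45205, 2.7326, 4.3519, 5.0940.
Z = Σ gᵢe^(−Eᵢ/kT) = 1·e^(−0.45205) + 2·e^(−2.7326) + 5·e^(−4.3519) + 2·e^(−5.0940) = 0.63632 + 0.13010 + 0.064412 + 0.012267 = 0.84310.
⟨E⟩ = Σ Eᵢ gᵢe^(−Eᵢ/kT) / Z = (0.0268·0.63632 + 0.162·0.13010 + 0.258·0.064412 + 0.302·0.012267) / 0.84310 = 0.0693 eV.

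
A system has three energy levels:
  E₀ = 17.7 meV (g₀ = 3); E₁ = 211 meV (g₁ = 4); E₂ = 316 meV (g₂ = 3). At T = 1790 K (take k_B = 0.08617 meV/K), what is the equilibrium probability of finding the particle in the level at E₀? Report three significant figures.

0.656

k_BT = 0.08617 × 1790 K = 154.24 meV.
Eᵢ/kT = 0.11476, 1.3680, 2.0488.
Z = Σ gᵢe^(−Eᵢ/kT) = 3·e^(−0.11476) + 4·e^(−1.3680) + 3·e^(−2.0488) = 2.6747 + 1.0185 + 0.38667 = 4.0799.
P₀ = g₀ e^(−E₀/kT) / Z = 2.6747/4.0799 = 0.656.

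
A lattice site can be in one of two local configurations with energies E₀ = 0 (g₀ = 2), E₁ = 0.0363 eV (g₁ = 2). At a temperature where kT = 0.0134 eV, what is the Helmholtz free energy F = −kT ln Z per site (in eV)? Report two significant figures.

Eᵢ/kT = 0, 2.709.
Z = Σ gᵢe^(−Eᵢ/kT) = 2·e^(−0) + 2·e^(−2.709) = 2.000 + 0.1332 = 2.133.
F = −kT ln Z = −0.0134 × ln(2.133) = −0.0134 × 0.7575 = -0.010 eV.

-0.010 eV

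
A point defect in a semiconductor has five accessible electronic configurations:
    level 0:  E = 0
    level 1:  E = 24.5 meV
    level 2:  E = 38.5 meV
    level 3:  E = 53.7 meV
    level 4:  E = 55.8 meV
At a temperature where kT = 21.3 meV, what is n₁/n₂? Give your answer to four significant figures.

1.930

n₁/n₂ = exp[−(E₁−E₂)/kT] = exp(−(-14.0 meV)/(21.3 meV)) = exp(0.657277) = 1.930.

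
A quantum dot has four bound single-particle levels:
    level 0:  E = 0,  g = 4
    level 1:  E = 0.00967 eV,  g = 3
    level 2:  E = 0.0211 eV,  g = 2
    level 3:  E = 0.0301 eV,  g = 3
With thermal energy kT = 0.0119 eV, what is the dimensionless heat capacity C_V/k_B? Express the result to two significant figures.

Eᵢ/kT = 0, 0.8126, 1.773, 2.529.
Z = Σ gᵢe^(−Eᵢ/kT) = 4·e^(−0) + 3·e^(−0.8126) + 2·e^(−1.773) + 3·e^(−2.529) = 4.000 + 1.331 + 0.3396 + 0.2392 = 5.910.
⟨E⟩ = 0.004609 eV, ⟨E²⟩ = 0.00008331 eV².
C_V/k_B = (⟨E²⟩ − ⟨E⟩²)/(kT)² = (0.00008331 − 0.00002124)/0.0001416 = 0.44.

0.44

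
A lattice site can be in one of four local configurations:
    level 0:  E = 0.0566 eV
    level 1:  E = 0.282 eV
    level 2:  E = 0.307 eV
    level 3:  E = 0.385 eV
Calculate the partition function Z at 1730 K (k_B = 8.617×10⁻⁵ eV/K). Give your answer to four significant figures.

Z = 1.038

k_BT = 8.617×10⁻⁵ × 1730 K = 0.149074 eV.
Eᵢ/kT = 0.379677, 1.89168, 2.05938, 2.58261.
Z = Σ e^(−Eᵢ/kT) = e^(−0.379677) + e^(−1.89168) + e^(−2.05938) + e^(−2.58261) = 0.684082 + 0.150818 + 0.127533 + 0.0755765 = 1.03801.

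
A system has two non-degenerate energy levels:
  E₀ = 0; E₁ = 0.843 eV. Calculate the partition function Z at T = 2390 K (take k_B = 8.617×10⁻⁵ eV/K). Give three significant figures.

Z = 1.02

k_BT = 8.617×10⁻⁵ × 2390 K = 0.20595 eV.
Eᵢ/kT = 0, 4.0932.
Z = Σ e^(−Eᵢ/kT) = e^(−0) + e^(−4.0932) = 1.0000 + 0.016686 = 1.0167.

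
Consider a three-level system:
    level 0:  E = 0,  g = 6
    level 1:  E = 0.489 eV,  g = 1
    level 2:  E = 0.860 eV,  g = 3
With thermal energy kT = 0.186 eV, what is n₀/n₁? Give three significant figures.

n₀/n₁ = (g₀/g₁) exp[−(E₀−E₁)/kT] = (6/1) × exp(−(-0.489 eV)/(0.186 eV)) = (6/1) × exp(2.6290) = 83.2.

83.2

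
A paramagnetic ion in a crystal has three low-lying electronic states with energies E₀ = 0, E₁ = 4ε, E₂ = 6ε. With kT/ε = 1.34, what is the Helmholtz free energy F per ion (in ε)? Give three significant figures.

-0.0805 ε

Eᵢ/kT = 0, 2.9851, 4.4776.
Z = Σ e^(−Eᵢ/kT) = e^(−0) + e^(−2.9851) + e^(−4.4776) = 1.0000 + 0.050534 + 0.011361 = 1.0619.
F = −kT ln Z = −1.34 × ln(1.0619) = −1.34 × 0.060060 = -0.0805 ε.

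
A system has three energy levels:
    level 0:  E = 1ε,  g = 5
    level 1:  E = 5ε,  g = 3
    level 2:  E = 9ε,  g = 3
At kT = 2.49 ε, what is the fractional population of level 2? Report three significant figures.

Eᵢ/kT = 0.40161, 2.0080, 3.6145.
Z = Σ gᵢe^(−Eᵢ/kT) = 5·e^(−0.40161) + 3·e^(−2.0080) + 3·e^(−3.6145) = 3.3462 + 0.40277 + 0.080791 = 3.8298.
P₂ = g₂ e^(−E₂/kT) / Z = 0.080791/3.8298 = 0.0211.

0.0211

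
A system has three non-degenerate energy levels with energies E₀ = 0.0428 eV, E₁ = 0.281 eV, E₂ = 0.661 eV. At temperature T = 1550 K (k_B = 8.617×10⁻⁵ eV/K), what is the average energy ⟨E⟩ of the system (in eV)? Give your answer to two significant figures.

k_BT = 8.617×10⁻⁵ × 1550 K = 0.1336 eV.
Eᵢ/kT = 0.3204, 2.103, 4.948.
Z = Σ e^(−Eᵢ/kT) = e^(−0.3204) + e^(−2.103) + e^(−4.948) = 0.7259 + 0.1221 + 0.007098 = 0.8551.
⟨E⟩ = Σ Eᵢ e^(−Eᵢ/kT) / Z = (0.0428·0.7259 + 0.281·0.1221 + 0.661·0.007098) / 0.8551 = 0.082 eV.

0.082 eV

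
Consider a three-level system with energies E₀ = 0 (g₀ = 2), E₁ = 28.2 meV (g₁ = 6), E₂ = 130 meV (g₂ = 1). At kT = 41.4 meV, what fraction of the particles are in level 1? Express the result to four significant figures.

0.5977

Eᵢ/kT = 0, 0.681159, 3.14010.
Z = Σ gᵢe^(−Eᵢ/kT) = 2·e^(−0) + 6·e^(−0.681159) + 1·e^(−3.14010) = 2.00000 + 3.03618 + 0.0432785 = 5.07946.
P₁ = g₁ e^(−E₁/kT) / Z = 3.03618/5.07946 = 0.5977.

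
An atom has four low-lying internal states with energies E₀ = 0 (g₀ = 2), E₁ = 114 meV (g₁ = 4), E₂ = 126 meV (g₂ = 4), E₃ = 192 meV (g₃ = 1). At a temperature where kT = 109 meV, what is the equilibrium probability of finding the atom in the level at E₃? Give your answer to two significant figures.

0.036

Eᵢ/kT = 0, 1.046, 1.156, 1.761.
Z = Σ gᵢe^(−Eᵢ/kT) = 2·e^(−0) + 4·e^(−1.046) + 4·e^(−1.156) + 1·e^(−1.761) = 2.000 + 1.405 + 1.259 + 0.1719 = 4.836.
P₃ = g₃ e^(−E₃/kT) / Z = 0.1719/4.836 = 0.036.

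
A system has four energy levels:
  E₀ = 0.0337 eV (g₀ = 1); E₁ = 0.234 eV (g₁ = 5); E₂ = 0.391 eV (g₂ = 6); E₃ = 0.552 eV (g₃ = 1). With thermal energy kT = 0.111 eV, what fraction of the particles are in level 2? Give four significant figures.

0.1158

Eᵢ/kT = 0.303604, 2.10811, 3.52252, 4.97297.
Z = Σ gᵢe^(−Eᵢ/kT) = 1·e^(−0.303604) + 5·e^(−2.10811) + 6·e^(−3.52252) + 1·e^(−4.97297) = 0.738153 + 0.607337 + 0.177150 + 0.00692256 = 1.52956.
P₂ = g₂ e^(−E₂/kT) / Z = 0.177150/1.52956 = 0.1158.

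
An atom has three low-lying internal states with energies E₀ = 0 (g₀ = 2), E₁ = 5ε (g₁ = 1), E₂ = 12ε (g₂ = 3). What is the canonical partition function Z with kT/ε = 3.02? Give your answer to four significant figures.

Z = 2.247

Eᵢ/kT = 0, 1.65563, 3.97351.
Z = Σ gᵢe^(−Eᵢ/kT) = 2·e^(−0) + 1·e^(−1.65563) + 3·e^(−3.97351) = 2.00000 + 0.190972 + 0.0564219 = 2.24739.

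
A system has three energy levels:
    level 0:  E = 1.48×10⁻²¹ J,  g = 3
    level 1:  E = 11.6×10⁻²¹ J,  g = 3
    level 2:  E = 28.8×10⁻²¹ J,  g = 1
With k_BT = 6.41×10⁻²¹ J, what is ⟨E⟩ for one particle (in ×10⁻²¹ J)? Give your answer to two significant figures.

Eᵢ/kT = 0.2309, 1.810, 4.493.
Z = Σ gᵢe^(−Eᵢ/kT) = 3·e^(−0.2309) + 3·e^(−1.810) + 1·e^(−4.493) = 2.381 + 0.4910 + 0.01119 = 2.883.
⟨E⟩ = Σ Eᵢ gᵢe^(−Eᵢ/kT) / Z = (1.48·2.381 + 11.6·0.4910 + 28.8·0.01119) / 2.883 = 3.3 ×10⁻²¹ J.

3.3 ×10⁻²¹ J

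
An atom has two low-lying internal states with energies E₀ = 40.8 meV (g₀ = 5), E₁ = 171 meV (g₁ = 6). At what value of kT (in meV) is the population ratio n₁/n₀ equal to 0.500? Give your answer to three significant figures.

n₁/n₀ = (g₁/g₀) exp[−(E₁−E₀)/kT] = 0.500.
⇒ (E₁−E₀)/kT = ln((6/5)/0.500) = ln(2.4000) = 0.87547.
kT = 130.2 meV / 0.87547 = 149 meV.

149 meV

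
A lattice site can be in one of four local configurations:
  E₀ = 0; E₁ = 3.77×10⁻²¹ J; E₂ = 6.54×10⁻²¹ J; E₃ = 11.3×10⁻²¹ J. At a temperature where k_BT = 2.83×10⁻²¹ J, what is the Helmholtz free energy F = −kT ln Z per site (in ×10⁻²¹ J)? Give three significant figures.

Eᵢ/kT = 0, 1.3322, 2.3110, 3.9929.
Z = Σ e^(−Eᵢ/kT) = e^(−0) + e^(−1.3322) + e^(−2.3110) + e^(−3.9929) = 1.0000 + 0.26390 + 0.099162 + 0.018446 = 1.3815.
F = −kT ln Z = −2.83 × ln(1.3815) = −2.83 × 0.32317 = -0.915 ×10⁻²¹ J.

-0.915 ×10⁻²¹ J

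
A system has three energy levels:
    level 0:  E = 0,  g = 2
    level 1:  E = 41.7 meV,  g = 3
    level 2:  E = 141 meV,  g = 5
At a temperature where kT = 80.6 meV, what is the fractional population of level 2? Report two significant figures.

0.19

Eᵢ/kT = 0, 0.5174, 1.749.
Z = Σ gᵢe^(−Eᵢ/kT) = 2·e^(−0) + 3·e^(−0.5174) + 5·e^(−1.749) = 2.000 + 1.788 + 0.8697 = 4.658.
P₂ = g₂ e^(−E₂/kT) / Z = 0.8697/4.658 = 0.19.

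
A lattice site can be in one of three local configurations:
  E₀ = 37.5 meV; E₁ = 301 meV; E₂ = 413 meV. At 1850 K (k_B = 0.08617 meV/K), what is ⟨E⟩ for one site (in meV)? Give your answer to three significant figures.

k_BT = 0.08617 × 1850 K = 159.41 meV.
Eᵢ/kT = 0.23524, 1.8882, 2.5908.
Z = Σ e^(−Eᵢ/kT) = e^(−0.23524) + e^(−1.8882) + e^(−2.5908) = 0.79038 + 0.15134 + 0.074960 = 1.0167.
⟨E⟩ = Σ Eᵢ e^(−Eᵢ/kT) / Z = (37.5·0.79038 + 301·0.15134 + 413·0.074960) / 1.0167 = 104 meV.

104 meV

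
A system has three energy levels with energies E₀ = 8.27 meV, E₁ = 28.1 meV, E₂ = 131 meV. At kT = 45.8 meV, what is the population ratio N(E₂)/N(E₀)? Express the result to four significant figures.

0.06858

n₂/n₀ = exp[−(E₂−E₀)/kT] = exp(−(122.73 meV)/(45.8 meV)) = exp(-2.67969) = 0.06858.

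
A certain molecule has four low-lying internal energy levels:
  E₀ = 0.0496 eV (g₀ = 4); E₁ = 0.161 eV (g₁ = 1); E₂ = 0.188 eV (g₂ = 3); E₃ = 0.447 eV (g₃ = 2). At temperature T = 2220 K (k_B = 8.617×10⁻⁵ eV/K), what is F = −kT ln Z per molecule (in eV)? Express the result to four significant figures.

k_BT = 8.617×10⁻⁵ × 2220 K = 0.191297 eV.
Eᵢ/kT = 0.259283, 0.841623, 0.982765, 2.33668.
Z = Σ gᵢe^(−Eᵢ/kT) = 4·e^(−0.259283) + 1·e^(−0.841623) + 3·e^(−0.982765) + 2·e^(−2.33668) = 3.08642 + 0.431010 + 1.12282 + 0.193296 = 4.83355.
F = −kT ln Z = −0.191297 × ln(4.83355) = −0.191297 × 1.57558 = -0.3014 eV.

-0.3014 eV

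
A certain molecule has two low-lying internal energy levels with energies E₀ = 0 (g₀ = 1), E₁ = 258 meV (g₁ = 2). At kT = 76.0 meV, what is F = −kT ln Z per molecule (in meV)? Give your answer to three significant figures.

Eᵢ/kT = 0, 3.3947.
Z = Σ gᵢe^(−Eᵢ/kT) = 1·e^(−0) + 2·e^(−3.3947) = 1.0000 + 0.067101 = 1.0671.
F = −kT ln Z = −76.0 × ln(1.0671) = −76.0 × 0.064945 = -4.94 meV.

-4.94 meV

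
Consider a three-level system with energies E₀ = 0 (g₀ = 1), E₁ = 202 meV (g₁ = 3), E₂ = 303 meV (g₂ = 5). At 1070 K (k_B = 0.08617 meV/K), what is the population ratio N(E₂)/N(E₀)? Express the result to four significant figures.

k_BT = 0.08617 × 1070 K = 92.2019 meV.
n₂/n₀ = (g₂/g₀) exp[−(E₂−E₀)/kT] = (5/1) × exp(−(303 meV)/(92.2019 meV)) = (5/1) × exp(-3.28627) = 0.1870.

0.1870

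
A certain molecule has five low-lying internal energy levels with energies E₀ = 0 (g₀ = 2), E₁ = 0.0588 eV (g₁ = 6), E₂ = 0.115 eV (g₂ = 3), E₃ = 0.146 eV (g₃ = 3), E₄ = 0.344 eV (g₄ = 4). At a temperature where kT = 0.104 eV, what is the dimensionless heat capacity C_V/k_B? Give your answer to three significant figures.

Eᵢ/kT = 0, 0.56538, 1.1058, 1.4038, 3.3077.
Z = Σ gᵢe^(−Eᵢ/kT) = 2·e^(−0) + 6·e^(−0.56538) + 3·e^(−1.1058) + 3·e^(−1.4038) + 4·e^(−3.3077) = 2.0000 + 3.4089 + 0.99284 + 0.73699 + 0.14640 = 7.2851.
⟨E⟩ = 0.064870 eV, ⟨E²⟩ = 0.0079547 eV².
C_V/k_B = (⟨E²⟩ − ⟨E⟩²)/(kT)² = (0.0079547 − 0.0042081)/0.010816 = 0.346.

0.346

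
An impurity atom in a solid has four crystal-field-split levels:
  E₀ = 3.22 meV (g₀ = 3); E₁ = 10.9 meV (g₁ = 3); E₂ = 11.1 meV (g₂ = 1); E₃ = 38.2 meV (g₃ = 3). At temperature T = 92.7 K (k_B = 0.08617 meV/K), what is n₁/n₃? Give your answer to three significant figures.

30.5

k_BT = 0.08617 × 92.7 K = 7.9880 meV.
n₁/n₃ = (g₁/g₃) exp[−(E₁−E₃)/kT] = (3/3) × exp(−(-27.3 meV)/(7.9880 meV)) = (3/3) × exp(3.4176) = 30.5.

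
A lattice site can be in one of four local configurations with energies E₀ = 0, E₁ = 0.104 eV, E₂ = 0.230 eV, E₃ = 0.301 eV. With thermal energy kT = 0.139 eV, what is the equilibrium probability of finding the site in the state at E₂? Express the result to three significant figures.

0.107

Eᵢ/kT = 0, 0.74820, 1.6547, 2.1655.
Z = Σ e^(−Eᵢ/kT) = e^(−0) + e^(−0.74820) + e^(−1.6547) + e^(−2.1655) = 1.0000 + 0.47322 + 0.19115 + 0.11469 = 1.7791.
P₂ = e^(−E₂/kT) / Z = 0.19115/1.7791 = 0.107.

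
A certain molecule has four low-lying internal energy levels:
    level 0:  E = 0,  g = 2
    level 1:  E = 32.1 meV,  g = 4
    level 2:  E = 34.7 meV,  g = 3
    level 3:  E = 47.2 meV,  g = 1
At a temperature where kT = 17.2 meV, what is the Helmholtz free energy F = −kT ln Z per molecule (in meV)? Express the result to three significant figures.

-19.4 meV

Eᵢ/kT = 0, 1.8663, 2.0174, 2.7442.
Z = Σ gᵢe^(−Eᵢ/kT) = 2·e^(−0) + 4·e^(−1.8663) + 3·e^(−2.0174) + 1·e^(−2.7442) = 2.0000 + 0.61878 + 0.39900 + 0.064300 = 3.0821.
F = −kT ln Z = −17.2 × ln(3.0821) = −17.2 × 1.1256 = -19.4 meV.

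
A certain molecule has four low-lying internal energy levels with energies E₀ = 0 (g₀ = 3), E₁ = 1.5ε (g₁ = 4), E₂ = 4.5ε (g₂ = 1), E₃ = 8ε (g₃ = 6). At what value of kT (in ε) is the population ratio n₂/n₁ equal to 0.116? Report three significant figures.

3.91 ε

n₂/n₁ = (g₂/g₁) exp[−(E₂−E₁)/kT] = 0.116.
⇒ (E₂−E₁)/kT = ln((1/4)/0.116) = ln(2.1552) = 0.76788.
kT = 3.0ε / 0.76788 = 3.91 ε.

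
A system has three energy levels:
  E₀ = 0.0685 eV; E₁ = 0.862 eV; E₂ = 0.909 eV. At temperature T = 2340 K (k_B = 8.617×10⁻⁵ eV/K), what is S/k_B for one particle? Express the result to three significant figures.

0.171

k_BT = 8.617×10⁻⁵ × 2340 K = 0.20164 eV.
Eᵢ/kT = 0.33971, 4.2749, 4.5080.
Z = Σ e^(−Eᵢ/kT) = e^(−0.33971) + e^(−4.2749) + e^(−4.5080) = 0.71198 + 0.013913 + 0.011020 = 0.73691.
⟨E⟩ = Σ EᵢPᵢ = 0.096051 eV.
S/k_B = ln Z + ⟨E⟩/kT = ln(0.73691) + 0.096051/0.20164 = -0.30529 + 0.47635 = 0.171.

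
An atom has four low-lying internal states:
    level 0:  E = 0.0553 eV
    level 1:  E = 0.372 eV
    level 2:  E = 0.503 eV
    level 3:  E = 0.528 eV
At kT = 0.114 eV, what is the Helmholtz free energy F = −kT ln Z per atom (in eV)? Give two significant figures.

Eᵢ/kT = 0.4851, 3.263, 4.412, 4.632.
Z = Σ e^(−Eᵢ/kT) = e^(−0.4851) + e^(−3.263) + e^(−4.412) + e^(−4.632) = 0.6156 + 0.03827 + 0.01213 + 0.009735 = 0.6757.
F = −kT ln Z = −0.114 × ln(0.6757) = −0.114 × -0.3920 = 0.045 eV.

0.045 eV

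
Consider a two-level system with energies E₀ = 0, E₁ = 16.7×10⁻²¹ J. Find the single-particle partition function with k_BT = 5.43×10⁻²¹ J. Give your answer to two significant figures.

Z = 1.0

Eᵢ/kT = 0, 3.076.
Z = Σ e^(−Eᵢ/kT) = e^(−0) + e^(−3.076) = 1.000 + 0.04614 = 1.046.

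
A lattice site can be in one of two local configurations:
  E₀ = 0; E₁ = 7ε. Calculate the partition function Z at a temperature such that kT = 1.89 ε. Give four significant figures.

Z = 1.025

Eᵢ/kT = 0, 3.70370.
Z = Σ e^(−Eᵢ/kT) = e^(−0) + e^(−3.70370) = 1.00000 + 0.0246322 = 1.02463.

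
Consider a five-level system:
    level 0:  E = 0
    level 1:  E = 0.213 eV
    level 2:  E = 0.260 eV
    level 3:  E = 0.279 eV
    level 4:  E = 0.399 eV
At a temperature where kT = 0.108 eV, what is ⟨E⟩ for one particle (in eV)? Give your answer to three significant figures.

0.0632 eV

Eᵢ/kT = 0, 1.9722, 2.4074, 2.5833, 3.6944.
Z = Σ e^(−Eᵢ/kT) = e^(−0) + e^(−1.9722) + e^(−2.4074) + e^(−2.5833) + e^(−3.6944) = 1.0000 + 0.13915 + 0.090049 + 0.075524 + 0.024862 = 1.3296.
⟨E⟩ = Σ Eᵢ e^(−Eᵢ/kT) / Z = (0·1.0000 + 0.213·0.13915 + 0.260·0.090049 + 0.279·0.075524 + 0.399·0.024862) / 1.3296 = 0.0632 eV.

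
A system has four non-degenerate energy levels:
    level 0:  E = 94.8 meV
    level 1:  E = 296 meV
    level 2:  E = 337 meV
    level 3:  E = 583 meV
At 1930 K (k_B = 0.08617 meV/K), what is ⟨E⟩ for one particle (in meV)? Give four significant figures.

k_BT = 0.08617 × 1930 K = 166.308 meV.
Eᵢ/kT = 0.570027, 1.77983, 2.02636, 3.50554.
Z = Σ e^(−Eᵢ/kT) = e^(−0.570027) + e^(−1.77983) + e^(−2.02636) + e^(−3.50554) = 0.565510 + 0.168667 + 0.131814 + 0.0300306 = 0.896022.
⟨E⟩ = Σ Eᵢ e^(−Eᵢ/kT) / Z = (94.8·0.565510 + 296·0.168667 + 337·0.131814 + 583·0.0300306) / 0.896022 = 184.7 meV.

184.7 meV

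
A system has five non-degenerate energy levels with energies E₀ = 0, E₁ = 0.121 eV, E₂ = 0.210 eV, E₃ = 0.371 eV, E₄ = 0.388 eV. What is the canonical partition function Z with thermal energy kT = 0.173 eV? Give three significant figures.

Eᵢ/kT = 0, 0.69942, 1.2139, 2.1445, 2.2428.
Z = Σ e^(−Eᵢ/kT) = e^(−0) + e^(−0.69942) + e^(−1.2139) + e^(−2.1445) + e^(−2.2428) = 1.0000 + 0.49687 + 0.29704 + 0.11713 + 0.10616 = 2.0172.

Z = 2.02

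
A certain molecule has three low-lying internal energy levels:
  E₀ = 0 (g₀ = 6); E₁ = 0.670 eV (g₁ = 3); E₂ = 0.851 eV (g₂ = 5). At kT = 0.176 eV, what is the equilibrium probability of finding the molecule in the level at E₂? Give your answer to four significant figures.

Eᵢ/kT = 0, 3.80682, 4.83523.
Z = Σ gᵢe^(−Eᵢ/kT) = 6·e^(−0) + 3·e^(−3.80682) + 5·e^(−4.83523) = 6.00000 + 0.0666562 + 0.0397243 = 6.10638.
P₂ = g₂ e^(−E₂/kT) / Z = 0.0397243/6.10638 = 0.006505.

0.006505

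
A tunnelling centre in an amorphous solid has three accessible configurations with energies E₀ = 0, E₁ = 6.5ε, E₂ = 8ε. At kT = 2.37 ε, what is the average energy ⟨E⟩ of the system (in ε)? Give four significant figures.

0.6301 ε

Eᵢ/kT = 0, 2.74262, 3.37553.
Z = Σ e^(−Eᵢ/kT) = e^(−0) + e^(−2.74262) + e^(−3.37553) = 1.00000 + 0.0644014 + 0.0342000 = 1.09860.
⟨E⟩ = Σ Eᵢ e^(−Eᵢ/kT) / Z = (0·1.00000 + 6.5·0.0644014 + 8·0.0342000) / 1.09860 = 0.6301 ε.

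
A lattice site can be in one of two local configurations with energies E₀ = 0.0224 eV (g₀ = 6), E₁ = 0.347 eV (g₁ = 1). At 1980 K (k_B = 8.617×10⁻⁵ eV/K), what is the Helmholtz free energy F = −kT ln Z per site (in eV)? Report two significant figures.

k_BT = 8.617×10⁻⁵ × 1980 K = 0.1706 eV.
Eᵢ/kT = 0.1313, 2.034.
Z = Σ gᵢe^(−Eᵢ/kT) = 6·e^(−0.1313) + 1·e^(−2.034) = 5.262 + 0.1308 = 5.393.
F = −kT ln Z = −0.1706 × ln(5.393) = −0.1706 × 1.685 = -0.29 eV.

-0.29 eV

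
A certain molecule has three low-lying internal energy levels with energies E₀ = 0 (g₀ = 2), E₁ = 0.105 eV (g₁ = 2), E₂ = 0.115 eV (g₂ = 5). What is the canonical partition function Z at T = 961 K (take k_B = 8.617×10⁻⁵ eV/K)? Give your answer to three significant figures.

Z = 3.81

k_BT = 8.617×10⁻⁵ × 961 K = 0.082809 eV.
Eᵢ/kT = 0, 1.2680, 1.3887.
Z = Σ gᵢe^(−Eᵢ/kT) = 2·e^(−0) + 2·e^(−1.2680) + 5·e^(−1.3887) = 2.0000 + 0.56279 + 1.2470 = 3.8098.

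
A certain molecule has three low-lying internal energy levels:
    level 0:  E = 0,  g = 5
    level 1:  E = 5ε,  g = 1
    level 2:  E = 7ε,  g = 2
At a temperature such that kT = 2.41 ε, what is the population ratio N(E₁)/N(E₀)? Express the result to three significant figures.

0.0251

n₁/n₀ = (g₁/g₀) exp[−(E₁−E₀)/kT] = (1/5) × exp(−(5ε)/(2.41ε)) = (1/5) × exp(-2.0747) = 0.0251.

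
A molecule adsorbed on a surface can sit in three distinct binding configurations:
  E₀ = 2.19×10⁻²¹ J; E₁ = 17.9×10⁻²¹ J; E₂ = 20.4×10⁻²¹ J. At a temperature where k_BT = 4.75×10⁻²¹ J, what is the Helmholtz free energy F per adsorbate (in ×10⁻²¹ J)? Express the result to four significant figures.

1.921 ×10⁻²¹ J

Eᵢ/kT = 0.461053, 3.76842, 4.29474.
Z = Σ e^(−Eᵢ/kT) = e^(−0.461053) + e^(−3.76842) + e^(−4.29474) = 0.630619 + 0.0230885 + 0.0136401 = 0.667348.
F = −kT ln Z = −4.75 × ln(0.667348) = −4.75 × -0.404444 = 1.921 ×10⁻²¹ J.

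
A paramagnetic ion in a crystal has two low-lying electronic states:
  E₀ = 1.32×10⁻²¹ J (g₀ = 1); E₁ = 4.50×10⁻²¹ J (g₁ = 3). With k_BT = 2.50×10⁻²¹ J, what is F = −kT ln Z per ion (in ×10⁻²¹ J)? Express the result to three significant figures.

Eᵢ/kT = 0.52800, 1.8000.
Z = Σ gᵢe^(−Eᵢ/kT) = 1·e^(−0.52800) + 3·e^(−1.8000) = 0.58978 + 0.49590 = 1.0857.
F = −kT ln Z = −2.50 × ln(1.0857) = −2.50 × 0.082225 = -0.206 ×10⁻²¹ J.

-0.206 ×10⁻²¹ J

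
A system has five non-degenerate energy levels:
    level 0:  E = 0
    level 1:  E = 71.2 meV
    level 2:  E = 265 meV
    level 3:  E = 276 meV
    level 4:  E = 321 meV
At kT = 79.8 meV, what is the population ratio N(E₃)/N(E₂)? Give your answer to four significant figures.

n₃/n₂ = exp[−(E₃−E₂)/kT] = exp(−(11 meV)/(79.8 meV)) = exp(-0.137845) = 0.8712.

0.8712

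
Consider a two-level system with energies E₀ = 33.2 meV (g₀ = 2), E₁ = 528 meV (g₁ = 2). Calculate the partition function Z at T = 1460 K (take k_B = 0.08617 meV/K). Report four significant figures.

Z = 1.566

k_BT = 0.08617 × 1460 K = 125.808 meV.
Eᵢ/kT = 0.263894, 4.19687.
Z = Σ gᵢe^(−Eᵢ/kT) = 2·e^(−0.263894) + 2·e^(−4.19687) = 1.53611 + 0.0300852 = 1.56620.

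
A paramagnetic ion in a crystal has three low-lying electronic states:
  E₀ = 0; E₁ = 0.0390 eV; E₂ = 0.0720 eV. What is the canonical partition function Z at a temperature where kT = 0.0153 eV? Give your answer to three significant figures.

Eᵢ/kT = 0, 2.5490, 4.7059.
Z = Σ e^(−Eᵢ/kT) = e^(−0) + e^(−2.5490) + e^(−4.7059) = 1.0000 + 0.078160 + 0.0090418 = 1.0872.

Z = 1.09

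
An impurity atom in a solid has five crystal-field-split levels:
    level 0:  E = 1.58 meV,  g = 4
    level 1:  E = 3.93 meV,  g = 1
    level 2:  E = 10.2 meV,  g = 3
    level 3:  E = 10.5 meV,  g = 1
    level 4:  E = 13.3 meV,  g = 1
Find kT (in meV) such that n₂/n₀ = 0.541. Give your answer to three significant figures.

n₂/n₀ = (g₂/g₀) exp[−(E₂−E₀)/kT] = 0.541.
⇒ (E₂−E₀)/kT = ln((3/4)/0.541) = ln(1.3863) = 0.32664.
kT = 8.62 meV / 0.32664 = 26.4 meV.

26.4 meV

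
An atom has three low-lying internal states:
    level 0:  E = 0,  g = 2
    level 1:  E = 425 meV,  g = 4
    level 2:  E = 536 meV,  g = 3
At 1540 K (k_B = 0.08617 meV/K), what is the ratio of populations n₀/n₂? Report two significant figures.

38

k_BT = 0.08617 × 1540 K = 132.7 meV.
n₀/n₂ = (g₀/g₂) exp[−(E₀−E₂)/kT] = (2/3) × exp(−(-536 meV)/(132.7 meV)) = (2/3) × exp(4.039) = 38.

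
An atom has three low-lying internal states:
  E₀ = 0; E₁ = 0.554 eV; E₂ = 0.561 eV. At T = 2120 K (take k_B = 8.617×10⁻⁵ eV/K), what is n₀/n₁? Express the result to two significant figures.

21

k_BT = 8.617×10⁻⁵ × 2120 K = 0.1827 eV.
n₀/n₁ = exp[−(E₀−E₁)/kT] = exp(−(-0.554 eV)/(0.1827 eV)) = exp(3.032) = 21.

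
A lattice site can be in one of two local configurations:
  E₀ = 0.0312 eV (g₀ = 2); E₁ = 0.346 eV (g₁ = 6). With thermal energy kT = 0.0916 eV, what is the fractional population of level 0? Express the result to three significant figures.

Eᵢ/kT = 0.34061, 3.7773.
Z = Σ gᵢe^(−Eᵢ/kT) = 2·e^(−0.34061) + 6·e^(−3.7773) = 1.4227 + 0.13731 = 1.5600.
P₀ = g₀ e^(−E₀/kT) / Z = 1.4227/1.5600 = 0.912.

0.912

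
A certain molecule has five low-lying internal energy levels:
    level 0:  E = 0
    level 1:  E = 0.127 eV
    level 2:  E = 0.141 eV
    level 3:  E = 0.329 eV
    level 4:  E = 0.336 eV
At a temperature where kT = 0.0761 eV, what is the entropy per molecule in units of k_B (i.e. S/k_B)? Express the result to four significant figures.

Eᵢ/kT = 0, 1.66886, 1.85283, 4.32326, 4.41524.
Z = Σ e^(−Eᵢ/kT) = e^(−0) + e^(−1.66886) + e^(−1.85283) + e^(−4.32326) + e^(−4.41524) = 1.00000 + 0.188462 + 0.156793 + 0.0132566 + 0.0120917 = 1.37060.
⟨E⟩ = Σ EᵢPᵢ = 0.0397393 eV.
S/k_B = ln Z + ⟨E⟩/kT = ln(1.37060) + 0.0397393/0.0761 = 0.315249 + 0.522198 = 0.8374.

0.8374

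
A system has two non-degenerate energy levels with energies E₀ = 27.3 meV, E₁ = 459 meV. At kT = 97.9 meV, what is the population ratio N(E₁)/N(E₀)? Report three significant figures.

n₁/n₀ = exp[−(E₁−E₀)/kT] = exp(−(431.7 meV)/(97.9 meV)) = exp(-4.4096) = 0.0122.

0.0122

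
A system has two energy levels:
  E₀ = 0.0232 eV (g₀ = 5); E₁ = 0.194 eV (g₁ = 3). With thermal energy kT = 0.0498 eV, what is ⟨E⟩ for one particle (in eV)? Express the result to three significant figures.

0.0265 eV

Eᵢ/kT = 0.46586, 3.8956.
Z = Σ gᵢe^(−Eᵢ/kT) = 5·e^(−0.46586) + 3·e^(−3.8956) = 3.1380 + 0.060994 = 3.1990.
⟨E⟩ = Σ Eᵢ gᵢe^(−Eᵢ/kT) / Z = (0.0232·3.1380 + 0.194·0.060994) / 3.1990 = 0.0265 eV.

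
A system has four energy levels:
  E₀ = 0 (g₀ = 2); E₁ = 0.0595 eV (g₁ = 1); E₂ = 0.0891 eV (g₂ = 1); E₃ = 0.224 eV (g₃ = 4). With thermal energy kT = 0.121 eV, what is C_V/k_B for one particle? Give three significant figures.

0.450

Eᵢ/kT = 0, 0.49174, 0.73636, 1.8512.
Z = Σ gᵢe^(−Eᵢ/kT) = 2·e^(−0) + 1·e^(−0.49174) + 1·e^(−0.73636) + 4·e^(−1.8512) = 2.0000 + 0.61156 + 0.47885 + 0.62819 = 3.7186.
⟨E⟩ = 0.059100 eV, ⟨E²⟩ = 0.010081 eV².
C_V/k_B = (⟨E²⟩ − ⟨E⟩²)/(kT)² = (0.010081 − 0.0034928)/0.014641 = 0.450.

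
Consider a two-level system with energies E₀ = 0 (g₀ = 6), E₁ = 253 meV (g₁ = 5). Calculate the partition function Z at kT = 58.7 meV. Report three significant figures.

Eᵢ/kT = 0, 4.3101.
Z = Σ gᵢe^(−Eᵢ/kT) = 6·e^(−0) + 5·e^(−4.3101) = 6.0000 + 0.067161 = 6.0672.

Z = 6.07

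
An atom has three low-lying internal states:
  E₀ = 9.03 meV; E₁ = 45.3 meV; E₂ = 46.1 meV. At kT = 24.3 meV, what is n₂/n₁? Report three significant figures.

0.968

n₂/n₁ = exp[−(E₂−E₁)/kT] = exp(−(0.8 meV)/(24.3 meV)) = exp(-0.032922) = 0.968.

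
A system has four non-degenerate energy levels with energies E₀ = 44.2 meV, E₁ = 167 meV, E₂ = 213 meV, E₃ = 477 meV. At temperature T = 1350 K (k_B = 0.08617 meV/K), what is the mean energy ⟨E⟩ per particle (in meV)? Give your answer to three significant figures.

k_BT = 0.08617 × 1350 K = 116.33 meV.
Eᵢ/kT = 0.37995, 1.4356, 1.8310, 4.1004.
Z = Σ e^(−Eᵢ/kT) = e^(−0.37995) + e^(−1.4356) + e^(−1.8310) + e^(−4.1004) = 0.68390 + 0.23797 + 0.16025 + 0.016566 = 1.0987.
⟨E⟩ = Σ Eᵢ e^(−Eᵢ/kT) / Z = (44.2·0.68390 + 167·0.23797 + 213·0.16025 + 477·0.016566) / 1.0987 = 102 meV.

102 meV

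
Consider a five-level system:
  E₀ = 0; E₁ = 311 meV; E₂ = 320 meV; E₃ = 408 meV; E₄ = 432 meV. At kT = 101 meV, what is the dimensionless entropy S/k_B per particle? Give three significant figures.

0.475

Eᵢ/kT = 0, 3.0792, 3.1683, 4.0396, 4.2772.
Z = Σ e^(−Eᵢ/kT) = e^(−0) + e^(−3.0792) + e^(−3.1683) + e^(−4.0396) + e^(−4.2772) = 1.0000 + 0.045996 + 0.042075 + 0.017605 + 0.013881 = 1.1196.
⟨E⟩ = Σ EᵢPᵢ = 36.574 meV.
S/k_B = ln Z + ⟨E⟩/kT = ln(1.1196) + 36.574/101 = 0.11297 + 0.36212 = 0.475.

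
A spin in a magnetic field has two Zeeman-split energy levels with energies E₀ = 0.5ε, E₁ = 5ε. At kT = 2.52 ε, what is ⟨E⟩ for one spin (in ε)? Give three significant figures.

Eᵢ/kT = 0.19841, 1.9841.
Z = Σ e^(−Eᵢ/kT) = e^(−0.19841) + e^(−1.9841) = 0.82003 + 0.13750 = 0.95753.
⟨E⟩ = Σ Eᵢ e^(−Eᵢ/kT) / Z = (0.5·0.82003 + 5·0.13750) / 0.95753 = 1.15 ε.

1.15 ε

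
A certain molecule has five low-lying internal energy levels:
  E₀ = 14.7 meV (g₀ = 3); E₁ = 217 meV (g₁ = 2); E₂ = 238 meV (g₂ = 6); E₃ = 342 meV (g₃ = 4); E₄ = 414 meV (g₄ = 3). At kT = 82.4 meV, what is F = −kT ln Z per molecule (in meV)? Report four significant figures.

-92.43 meV

Eᵢ/kT = 0.178398, 2.63350, 2.88835, 4.15049, 5.02427.
Z = Σ gᵢe^(−Eᵢ/kT) = 3·e^(−0.178398) + 2·e^(−2.63350) + 6·e^(−2.88835) + 4·e^(−4.15049) + 3·e^(−5.02427) = 2.50983 + 0.143653 + 0.334008 + 0.0630268 + 0.0197292 = 3.07025.
F = −kT ln Z = −82.4 × ln(3.07025) = −82.4 × 1.12176 = -92.43 meV.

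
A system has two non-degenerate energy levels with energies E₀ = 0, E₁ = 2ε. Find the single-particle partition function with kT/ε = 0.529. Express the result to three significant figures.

Z = 1.02

Eᵢ/kT = 0, 3.7807.
Z = Σ e^(−Eᵢ/kT) = e^(−0) + e^(−3.7807) = 1.0000 + 0.022807 = 1.0228.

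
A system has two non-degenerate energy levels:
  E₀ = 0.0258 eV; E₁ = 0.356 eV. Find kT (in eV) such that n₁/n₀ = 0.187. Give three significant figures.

0.197 eV

n₁/n₀ = exp[−(E₁−E₀)/kT] = 0.187.
⇒ (E₁−E₀)/kT = ln(1/0.187) = ln(5.3476) = 1.6766.
kT = 0.3302 eV / 1.6766 = 0.197 eV.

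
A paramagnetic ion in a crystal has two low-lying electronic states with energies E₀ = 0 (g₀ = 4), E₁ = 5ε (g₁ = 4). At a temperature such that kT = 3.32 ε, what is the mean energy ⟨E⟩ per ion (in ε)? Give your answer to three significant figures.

Eᵢ/kT = 0, 1.5060.
Z = Σ gᵢe^(−Eᵢ/kT) = 4·e^(−0) + 4·e^(−1.5060) = 4.0000 + 0.88718 = 4.8872.
⟨E⟩ = Σ Eᵢ gᵢe^(−Eᵢ/kT) / Z = (0·4.0000 + 5·0.88718) / 4.8872 = 0.908 ε.

0.908 ε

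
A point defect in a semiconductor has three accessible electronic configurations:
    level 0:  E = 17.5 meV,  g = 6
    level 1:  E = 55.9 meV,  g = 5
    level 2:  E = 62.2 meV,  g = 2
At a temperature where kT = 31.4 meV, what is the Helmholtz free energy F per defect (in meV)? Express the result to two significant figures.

Eᵢ/kT = 0.5573, 1.780, 1.981.
Z = Σ gᵢe^(−Eᵢ/kT) = 6·e^(−0.5573) + 5·e^(−1.780) + 2·e^(−1.981) = 3.437 + 0.8432 + 0.2759 = 4.556.
F = −kT ln Z = −31.4 × ln(4.556) = −31.4 × 1.516 = -48 meV.

-48 meV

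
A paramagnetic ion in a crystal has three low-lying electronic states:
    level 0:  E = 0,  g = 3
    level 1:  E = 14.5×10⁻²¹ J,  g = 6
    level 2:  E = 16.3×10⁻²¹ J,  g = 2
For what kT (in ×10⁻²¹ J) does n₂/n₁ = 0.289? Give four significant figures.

12.61 ×10⁻²¹ J

n₂/n₁ = (g₂/g₁) exp[−(E₂−E₁)/kT] = 0.289.
⇒ (E₂−E₁)/kT = ln((2/6)/0.289) = ln(1.15340) = 0.142714.
kT = 1.8 ×10⁻²¹ J / 0.142714 = 12.61 ×10⁻²¹ J.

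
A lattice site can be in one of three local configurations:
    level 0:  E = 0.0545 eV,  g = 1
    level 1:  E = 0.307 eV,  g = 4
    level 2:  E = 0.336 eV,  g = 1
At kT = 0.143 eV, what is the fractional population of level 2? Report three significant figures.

0.0766

Eᵢ/kT = 0.38112, 2.1469, 2.3497.
Z = Σ gᵢe^(−Eᵢ/kT) = 1·e^(−0.38112) + 4·e^(−2.1469) + 1·e^(−2.3497) = 0.68310 + 0.46738 + 0.095398 = 1.2459.
P₂ = g₂ e^(−E₂/kT) / Z = 0.095398/1.2459 = 0.0766.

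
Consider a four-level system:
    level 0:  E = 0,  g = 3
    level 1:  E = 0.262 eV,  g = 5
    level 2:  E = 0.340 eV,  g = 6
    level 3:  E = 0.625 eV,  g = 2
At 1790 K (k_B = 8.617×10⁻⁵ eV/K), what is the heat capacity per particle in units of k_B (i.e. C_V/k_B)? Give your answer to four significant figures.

0.9259

k_BT = 8.617×10⁻⁵ × 1790 K = 0.154244 eV.
Eᵢ/kT = 0, 1.69861, 2.20430, 4.05202.
Z = Σ gᵢe^(−Eᵢ/kT) = 3·e^(−0) + 5·e^(−1.69861) + 6·e^(−2.20430) + 2·e^(−4.05202) = 3.00000 + 0.914688 + 0.661966 + 0.0347744 = 4.61143.
⟨E⟩ = 0.105488 eV, ⟨E²⟩ = 0.0331556 eV².
C_V/k_B = (⟨E²⟩ − ⟨E⟩²)/(kT)² = (0.0331556 − 0.0111277)/0.0237912 = 0.9259.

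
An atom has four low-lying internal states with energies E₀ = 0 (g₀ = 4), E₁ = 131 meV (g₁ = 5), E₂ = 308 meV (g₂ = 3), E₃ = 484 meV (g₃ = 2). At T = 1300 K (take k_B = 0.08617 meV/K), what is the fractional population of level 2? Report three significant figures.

k_BT = 0.08617 × 1300 K = 112.02 meV.
Eᵢ/kT = 0, 1.1694, 2.7495, 4.3207.
Z = Σ gᵢe^(−Eᵢ/kT) = 4·e^(−0) + 5·e^(−1.1694) + 3·e^(−2.7495) + 2·e^(−4.3207) = 4.0000 + 1.5528 + 0.19188 + 0.026581 = 5.7713.
P₂ = g₂ e^(−E₂/kT) / Z = 0.19188/5.7713 = 0.0332.

0.0332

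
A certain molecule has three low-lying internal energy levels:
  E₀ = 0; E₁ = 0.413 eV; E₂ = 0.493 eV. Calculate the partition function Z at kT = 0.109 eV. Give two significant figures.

Z = 1.0

Eᵢ/kT = 0, 3.789, 4.523.
Z = Σ e^(−Eᵢ/kT) = e^(−0) + e^(−3.789) + e^(−4.523) = 1.000 + 0.02262 + 0.01086 = 1.033.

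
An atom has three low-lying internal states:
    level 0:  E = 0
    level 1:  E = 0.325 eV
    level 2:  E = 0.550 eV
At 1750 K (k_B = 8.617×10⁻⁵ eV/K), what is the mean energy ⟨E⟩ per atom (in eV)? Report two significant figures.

0.046 eV

k_BT = 8.617×10⁻⁵ × 1750 K = 0.1508 eV.
Eᵢ/kT = 0, 2.155, 3.647.
Z = Σ e^(−Eᵢ/kT) = e^(−0) + e^(−2.155) + e^(−3.647) = 1.000 + 0.1159 + 0.02607 = 1.142.
⟨E⟩ = Σ Eᵢ e^(−Eᵢ/kT) / Z = (0·1.000 + 0.325·0.1159 + 0.550·0.02607) / 1.142 = 0.046 eV.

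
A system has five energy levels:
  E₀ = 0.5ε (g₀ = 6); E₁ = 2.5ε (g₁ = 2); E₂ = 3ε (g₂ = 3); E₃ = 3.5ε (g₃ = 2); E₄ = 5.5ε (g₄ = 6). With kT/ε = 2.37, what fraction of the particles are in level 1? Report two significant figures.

Eᵢ/kT = 0.2110, 1.055, 1.266, 1.477, 2.321.
Z = Σ gᵢe^(−Eᵢ/kT) = 6·e^(−0.2110) + 2·e^(−1.055) + 3·e^(−1.266) + 2·e^(−1.477) + 6·e^(−2.321) = 4.859 + 0.6964 + 0.8459 + 0.4566 + 0.5891 = 7.447.
P₁ = g₁ e^(−E₁/kT) / Z = 0.6964/7.447 = 0.094.

0.094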